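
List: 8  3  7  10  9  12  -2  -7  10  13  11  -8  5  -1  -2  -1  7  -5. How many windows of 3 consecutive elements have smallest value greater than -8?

13

8 3 7 → min 3  > -8 ✓
3 7 10 → min 3  > -8 ✓
7 10 9 → min 7  > -8 ✓
10 9 12 → min 9  > -8 ✓
9 12 -2 → min -2  > -8 ✓
12 -2 -7 → min -7  > -8 ✓
-2 -7 10 → min -7  > -8 ✓
-7 10 13 → min -7  > -8 ✓
10 13 11 → min 10  > -8 ✓
13 11 -8 → min -8
11 -8 5 → min -8
-8 5 -1 → min -8
5 -1 -2 → min -2  > -8 ✓
-1 -2 -1 → min -2  > -8 ✓
-2 -1 7 → min -2  > -8 ✓
-1 7 -5 → min -5  > -8 ✓
13 windows satisfy the condition.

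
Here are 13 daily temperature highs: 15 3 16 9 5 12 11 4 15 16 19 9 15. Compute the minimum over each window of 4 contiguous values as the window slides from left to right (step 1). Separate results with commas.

3, 3, 5, 5, 4, 4, 4, 4, 9, 9

(15, 3, 16, 9) → min 3
(3, 16, 9, 5) → min 3
(16, 9, 5, 12) → min 5
(9, 5, 12, 11) → min 5
(5, 12, 11, 4) → min 4
(12, 11, 4, 15) → min 4
(11, 4, 15, 16) → min 4
(4, 15, 16, 19) → min 4
(15, 16, 19, 9) → min 9
(16, 19, 9, 15) → min 9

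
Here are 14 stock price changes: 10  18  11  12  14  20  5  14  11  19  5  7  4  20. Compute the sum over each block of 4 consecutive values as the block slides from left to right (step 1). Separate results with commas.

Sliding a size-4 window across the 14 values:
(10, 18, 11, 12) → sum 51
(18, 11, 12, 14) → sum 55
(11, 12, 14, 20) → sum 57
(12, 14, 20, 5) → sum 51
(14, 20, 5, 14) → sum 53
(20, 5, 14, 11) → sum 50
(5, 14, 11, 19) → sum 49
(14, 11, 19, 5) → sum 49
(11, 19, 5, 7) → sum 42
(19, 5, 7, 4) → sum 35
(5, 7, 4, 20) → sum 36

51, 55, 57, 51, 53, 50, 49, 49, 42, 35, 36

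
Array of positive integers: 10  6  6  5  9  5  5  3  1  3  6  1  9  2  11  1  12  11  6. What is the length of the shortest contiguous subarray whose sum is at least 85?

15

add 10: running sum 10 < 85
add 6: running sum 16 < 85
add 6: running sum 22 < 85
add 5: running sum 27 < 85
add 9: running sum 36 < 85
add 5: running sum 41 < 85
add 5: running sum 46 < 85
add 3: running sum 49 < 85
add 1: running sum 50 < 85
add 3: running sum 53 < 85
add 6: running sum 59 < 85
add 1: running sum 60 < 85
add 9: running sum 69 < 85
add 2: running sum 71 < 85
add 11: running sum 82 < 85
add 1: running sum 83 < 85
end 16: [6, 6, 5, 9, 5, 5, 3, 1, 3, 6, 1, 9, 2, 11, 1, 12] sum 85, len 16
end 17: [6, 5, 9, 5, 5, 3, 1, 3, 6, 1, 9, 2, 11, 1, 12, 11] sum 90, len 16
end 18: [9, 5, 5, 3, 1, 3, 6, 1, 9, 2, 11, 1, 12, 11, 6] sum 85, len 15
Shortest qualifying length: 15.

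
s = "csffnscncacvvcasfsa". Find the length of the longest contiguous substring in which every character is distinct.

5

[c] len 1
[c, s] len 2
[c, s, f] len 3
[f] len 1
[f, n] len 2
[f, n, s] len 3
[f, n, s, c] len 4
[s, c, n] len 3
[n, c] len 2
[n, c, a] len 3
[a, c] len 2
[a, c, v] len 3
[v] len 1
[v, c] len 2
[v, c, a] len 3
[v, c, a, s] len 4
[v, c, a, s, f] len 5
[f, s] len 2
[f, s, a] len 3
Longest all-distinct length: 5.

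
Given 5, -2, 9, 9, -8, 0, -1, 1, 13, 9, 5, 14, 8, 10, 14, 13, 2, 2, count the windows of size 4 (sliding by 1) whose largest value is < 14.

5 -2 9 9 → max 9  < 14 ✓
-2 9 9 -8 → max 9  < 14 ✓
9 9 -8 0 → max 9  < 14 ✓
9 -8 0 -1 → max 9  < 14 ✓
-8 0 -1 1 → max 1  < 14 ✓
0 -1 1 13 → max 13  < 14 ✓
-1 1 13 9 → max 13  < 14 ✓
1 13 9 5 → max 13  < 14 ✓
13 9 5 14 → max 14
9 5 14 8 → max 14
5 14 8 10 → max 14
14 8 10 14 → max 14
8 10 14 13 → max 14
10 14 13 2 → max 14
14 13 2 2 → max 14
8 windows satisfy the condition.

8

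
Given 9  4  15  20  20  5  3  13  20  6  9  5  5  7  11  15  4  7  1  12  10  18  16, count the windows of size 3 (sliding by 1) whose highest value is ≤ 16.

9 4 15 → max 15  ≤ 16 ✓
4 15 20 → max 20
15 20 20 → max 20
20 20 5 → max 20
20 5 3 → max 20
5 3 13 → max 13  ≤ 16 ✓
3 13 20 → max 20
13 20 6 → max 20
20 6 9 → max 20
6 9 5 → max 9  ≤ 16 ✓
9 5 5 → max 9  ≤ 16 ✓
5 5 7 → max 7  ≤ 16 ✓
5 7 11 → max 11  ≤ 16 ✓
7 11 15 → max 15  ≤ 16 ✓
11 15 4 → max 15  ≤ 16 ✓
15 4 7 → max 15  ≤ 16 ✓
4 7 1 → max 7  ≤ 16 ✓
7 1 12 → max 12  ≤ 16 ✓
1 12 10 → max 12  ≤ 16 ✓
12 10 18 → max 18
10 18 16 → max 18
12 windows satisfy the condition.

12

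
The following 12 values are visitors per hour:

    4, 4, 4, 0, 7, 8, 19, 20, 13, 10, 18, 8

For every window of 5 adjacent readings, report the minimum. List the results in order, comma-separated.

4 4 4 0 7 → min 0
4 4 0 7 8 → min 0
4 0 7 8 19 → min 0
0 7 8 19 20 → min 0
7 8 19 20 13 → min 7
8 19 20 13 10 → min 8
19 20 13 10 18 → min 10
20 13 10 18 8 → min 8

0, 0, 0, 0, 7, 8, 10, 8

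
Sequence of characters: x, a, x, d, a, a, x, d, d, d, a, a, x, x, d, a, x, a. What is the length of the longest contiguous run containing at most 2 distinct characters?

add x: window [x] (1 distinct), len 1
add a: window [x, a] (2 distinct), len 2
add x: window [x, a, x] (2 distinct), len 3
add d: window [x, d] (2 distinct), len 2
add a: window [d, a] (2 distinct), len 2
add a: window [d, a, a] (2 distinct), len 3
add x: window [a, a, x] (2 distinct), len 3
add d: window [x, d] (2 distinct), len 2
add d: window [x, d, d] (2 distinct), len 3
add d: window [x, d, d, d] (2 distinct), len 4
add a: window [d, d, d, a] (2 distinct), len 4
add a: window [d, d, d, a, a] (2 distinct), len 5
add x: window [a, a, x] (2 distinct), len 3
add x: window [a, a, x, x] (2 distinct), len 4
add d: window [x, x, d] (2 distinct), len 3
add a: window [d, a] (2 distinct), len 2
add x: window [a, x] (2 distinct), len 2
add a: window [a, x, a] (2 distinct), len 3
Longest length with ≤2 distinct: 5.

5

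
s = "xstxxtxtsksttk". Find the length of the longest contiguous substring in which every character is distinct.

4

[x] len 1
[x, s] len 2
[x, s, t] len 3
[s, t, x] len 3
[x] len 1
[x, t] len 2
[t, x] len 2
[x, t] len 2
[x, t, s] len 3
[x, t, s, k] len 4
[k, s] len 2
[k, s, t] len 3
[t] len 1
[t, k] len 2
Longest all-distinct length: 4.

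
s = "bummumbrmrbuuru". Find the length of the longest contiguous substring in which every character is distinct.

4

[b] len 1
[b, u] len 2
[b, u, m] len 3
[m] len 1
[m, u] len 2
[u, m] len 2
[u, m, b] len 3
[u, m, b, r] len 4
[b, r, m] len 3
[m, r] len 2
[m, r, b] len 3
[m, r, b, u] len 4
[u] len 1
[u, r] len 2
[r, u] len 2
Longest all-distinct length: 4.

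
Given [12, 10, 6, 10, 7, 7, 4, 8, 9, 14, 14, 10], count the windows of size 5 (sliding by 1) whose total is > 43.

3

[12, 10, 6, 10, 7] → sum 45  > 43 ✓
[10, 6, 10, 7, 7] → sum 40
[6, 10, 7, 7, 4] → sum 34
[10, 7, 7, 4, 8] → sum 36
[7, 7, 4, 8, 9] → sum 35
[7, 4, 8, 9, 14] → sum 42
[4, 8, 9, 14, 14] → sum 49  > 43 ✓
[8, 9, 14, 14, 10] → sum 55  > 43 ✓
3 windows satisfy the condition.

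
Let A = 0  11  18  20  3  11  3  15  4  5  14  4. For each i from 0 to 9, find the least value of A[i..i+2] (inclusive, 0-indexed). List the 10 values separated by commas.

Sliding a size-3 window across the 12 values:
0 11 18 → min 0
11 18 20 → min 11
18 20 3 → min 3
20 3 11 → min 3
3 11 3 → min 3
11 3 15 → min 3
3 15 4 → min 3
15 4 5 → min 4
4 5 14 → min 4
5 14 4 → min 4

0, 11, 3, 3, 3, 3, 3, 4, 4, 4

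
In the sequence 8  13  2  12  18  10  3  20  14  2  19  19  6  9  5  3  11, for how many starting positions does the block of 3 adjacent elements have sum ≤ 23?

4

8 13 2 → sum 23  ≤ 23 ✓
13 2 12 → sum 27
2 12 18 → sum 32
12 18 10 → sum 40
18 10 3 → sum 31
10 3 20 → sum 33
3 20 14 → sum 37
20 14 2 → sum 36
14 2 19 → sum 35
2 19 19 → sum 40
19 19 6 → sum 44
19 6 9 → sum 34
6 9 5 → sum 20  ≤ 23 ✓
9 5 3 → sum 17  ≤ 23 ✓
5 3 11 → sum 19  ≤ 23 ✓
4 windows satisfy the condition.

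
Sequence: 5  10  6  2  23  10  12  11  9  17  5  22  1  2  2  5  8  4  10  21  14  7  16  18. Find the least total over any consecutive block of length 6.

22

5 10 6 2 23 10 → sum 56
10 6 2 23 10 12 → sum 63
6 2 23 10 12 11 → sum 64
2 23 10 12 11 9 → sum 67
23 10 12 11 9 17 → sum 82
10 12 11 9 17 5 → sum 64
12 11 9 17 5 22 → sum 76
11 9 17 5 22 1 → sum 65
9 17 5 22 1 2 → sum 56
17 5 22 1 2 2 → sum 49
5 22 1 2 2 5 → sum 37
22 1 2 2 5 8 → sum 40
1 2 2 5 8 4 → sum 22
2 2 5 8 4 10 → sum 31
2 5 8 4 10 21 → sum 50
5 8 4 10 21 14 → sum 62
8 4 10 21 14 7 → sum 64
4 10 21 14 7 16 → sum 72
10 21 14 7 16 18 → sum 86
Least of these is 22.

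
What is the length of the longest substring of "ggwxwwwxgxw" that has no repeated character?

3

[g] len 1
[g] len 1
[g, w] len 2
[g, w, x] len 3
[x, w] len 2
[w] len 1
[w] len 1
[w, x] len 2
[w, x, g] len 3
[g, x] len 2
[g, x, w] len 3
Longest all-distinct length: 3.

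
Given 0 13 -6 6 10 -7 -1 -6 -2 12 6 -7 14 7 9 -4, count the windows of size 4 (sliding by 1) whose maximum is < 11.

4

(0, 13, -6, 6) → max 13
(13, -6, 6, 10) → max 13
(-6, 6, 10, -7) → max 10  < 11 ✓
(6, 10, -7, -1) → max 10  < 11 ✓
(10, -7, -1, -6) → max 10  < 11 ✓
(-7, -1, -6, -2) → max -1  < 11 ✓
(-1, -6, -2, 12) → max 12
(-6, -2, 12, 6) → max 12
(-2, 12, 6, -7) → max 12
(12, 6, -7, 14) → max 14
(6, -7, 14, 7) → max 14
(-7, 14, 7, 9) → max 14
(14, 7, 9, -4) → max 14
4 windows satisfy the condition.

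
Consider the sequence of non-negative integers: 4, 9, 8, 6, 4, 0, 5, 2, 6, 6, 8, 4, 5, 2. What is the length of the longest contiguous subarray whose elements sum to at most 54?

add 4: [4] sum 4, len 1
add 9: [4, 9] sum 13, len 2
add 8: [4, 9, 8] sum 21, len 3
add 6: [4, 9, 8, 6] sum 27, len 4
add 4: [4, 9, 8, 6, 4] sum 31, len 5
add 0: [4, 9, 8, 6, 4, 0] sum 31, len 6
add 5: [4, 9, 8, 6, 4, 0, 5] sum 36, len 7
add 2: [4, 9, 8, 6, 4, 0, 5, 2] sum 38, len 8
add 6: [4, 9, 8, 6, 4, 0, 5, 2, 6] sum 44, len 9
add 6: [4, 9, 8, 6, 4, 0, 5, 2, 6, 6] sum 50, len 10
add 8: [9, 8, 6, 4, 0, 5, 2, 6, 6, 8] sum 54, len 10
add 4: [8, 6, 4, 0, 5, 2, 6, 6, 8, 4] sum 49, len 10
add 5: [8, 6, 4, 0, 5, 2, 6, 6, 8, 4, 5] sum 54, len 11
add 2: [6, 4, 0, 5, 2, 6, 6, 8, 4, 5, 2] sum 48, len 11
Longest length seen: 11.

11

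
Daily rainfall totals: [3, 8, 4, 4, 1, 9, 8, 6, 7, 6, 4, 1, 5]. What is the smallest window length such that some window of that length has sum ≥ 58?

11

add 3: running sum 3 < 58
add 8: running sum 11 < 58
add 4: running sum 15 < 58
add 4: running sum 19 < 58
add 1: running sum 20 < 58
add 9: running sum 29 < 58
add 8: running sum 37 < 58
add 6: running sum 43 < 58
add 7: running sum 50 < 58
add 6: running sum 56 < 58
end 10: [3, 8, 4, 4, 1, 9, 8, 6, 7, 6, 4] sum 60, len 11
end 11: [8, 4, 4, 1, 9, 8, 6, 7, 6, 4, 1] sum 58, len 11
end 12: [8, 4, 4, 1, 9, 8, 6, 7, 6, 4, 1, 5] sum 63, len 12
Shortest qualifying length: 11.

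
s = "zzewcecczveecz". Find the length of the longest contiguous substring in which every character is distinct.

[z] len 1
[z] len 1
[z, e] len 2
[z, e, w] len 3
[z, e, w, c] len 4
[w, c, e] len 3
[e, c] len 2
[c] len 1
[c, z] len 2
[c, z, v] len 3
[c, z, v, e] len 4
[e] len 1
[e, c] len 2
[e, c, z] len 3
Longest all-distinct length: 4.

4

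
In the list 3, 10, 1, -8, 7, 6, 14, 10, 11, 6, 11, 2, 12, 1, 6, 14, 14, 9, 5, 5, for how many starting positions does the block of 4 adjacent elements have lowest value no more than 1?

(3, 10, 1, -8) → min -8  ≤ 1 ✓
(10, 1, -8, 7) → min -8  ≤ 1 ✓
(1, -8, 7, 6) → min -8  ≤ 1 ✓
(-8, 7, 6, 14) → min -8  ≤ 1 ✓
(7, 6, 14, 10) → min 6
(6, 14, 10, 11) → min 6
(14, 10, 11, 6) → min 6
(10, 11, 6, 11) → min 6
(11, 6, 11, 2) → min 2
(6, 11, 2, 12) → min 2
(11, 2, 12, 1) → min 1  ≤ 1 ✓
(2, 12, 1, 6) → min 1  ≤ 1 ✓
(12, 1, 6, 14) → min 1  ≤ 1 ✓
(1, 6, 14, 14) → min 1  ≤ 1 ✓
(6, 14, 14, 9) → min 6
(14, 14, 9, 5) → min 5
(14, 9, 5, 5) → min 5
8 windows satisfy the condition.

8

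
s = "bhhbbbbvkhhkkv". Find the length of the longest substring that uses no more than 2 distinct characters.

add b: window [b] (1 distinct), len 1
add h: window [b, h] (2 distinct), len 2
add h: window [b, h, h] (2 distinct), len 3
add b: window [b, h, h, b] (2 distinct), len 4
add b: window [b, h, h, b, b] (2 distinct), len 5
add b: window [b, h, h, b, b, b] (2 distinct), len 6
add b: window [b, h, h, b, b, b, b] (2 distinct), len 7
add v: window [b, b, b, b, v] (2 distinct), len 5
add k: window [v, k] (2 distinct), len 2
add h: window [k, h] (2 distinct), len 2
add h: window [k, h, h] (2 distinct), len 3
add k: window [k, h, h, k] (2 distinct), len 4
add k: window [k, h, h, k, k] (2 distinct), len 5
add v: window [k, k, v] (2 distinct), len 3
Longest length with ≤2 distinct: 7.

7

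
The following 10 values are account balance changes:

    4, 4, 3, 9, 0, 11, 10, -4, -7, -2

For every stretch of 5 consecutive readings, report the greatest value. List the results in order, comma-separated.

9, 11, 11, 11, 11, 11

(4, 4, 3, 9, 0) → max 9
(4, 3, 9, 0, 11) → max 11
(3, 9, 0, 11, 10) → max 11
(9, 0, 11, 10, -4) → max 11
(0, 11, 10, -4, -7) → max 11
(11, 10, -4, -7, -2) → max 11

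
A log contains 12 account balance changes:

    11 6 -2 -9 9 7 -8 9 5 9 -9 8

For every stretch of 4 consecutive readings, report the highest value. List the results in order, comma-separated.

Sliding a size-4 window across the 12 values:
(11, 6, -2, -9) → max 11
(6, -2, -9, 9) → max 9
(-2, -9, 9, 7) → max 9
(-9, 9, 7, -8) → max 9
(9, 7, -8, 9) → max 9
(7, -8, 9, 5) → max 9
(-8, 9, 5, 9) → max 9
(9, 5, 9, -9) → max 9
(5, 9, -9, 8) → max 9

11, 9, 9, 9, 9, 9, 9, 9, 9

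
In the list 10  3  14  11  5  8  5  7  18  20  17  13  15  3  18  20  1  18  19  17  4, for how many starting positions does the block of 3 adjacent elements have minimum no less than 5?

(10, 3, 14) → min 3
(3, 14, 11) → min 3
(14, 11, 5) → min 5  ≥ 5 ✓
(11, 5, 8) → min 5  ≥ 5 ✓
(5, 8, 5) → min 5  ≥ 5 ✓
(8, 5, 7) → min 5  ≥ 5 ✓
(5, 7, 18) → min 5  ≥ 5 ✓
(7, 18, 20) → min 7  ≥ 5 ✓
(18, 20, 17) → min 17  ≥ 5 ✓
(20, 17, 13) → min 13  ≥ 5 ✓
(17, 13, 15) → min 13  ≥ 5 ✓
(13, 15, 3) → min 3
(15, 3, 18) → min 3
(3, 18, 20) → min 3
(18, 20, 1) → min 1
(20, 1, 18) → min 1
(1, 18, 19) → min 1
(18, 19, 17) → min 17  ≥ 5 ✓
(19, 17, 4) → min 4
10 windows satisfy the condition.

10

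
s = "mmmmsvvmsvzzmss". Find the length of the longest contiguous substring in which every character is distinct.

4

[m] len 1
[m] len 1
[m] len 1
[m] len 1
[m, s] len 2
[m, s, v] len 3
[v] len 1
[v, m] len 2
[v, m, s] len 3
[m, s, v] len 3
[m, s, v, z] len 4
[z] len 1
[z, m] len 2
[z, m, s] len 3
[s] len 1
Longest all-distinct length: 4.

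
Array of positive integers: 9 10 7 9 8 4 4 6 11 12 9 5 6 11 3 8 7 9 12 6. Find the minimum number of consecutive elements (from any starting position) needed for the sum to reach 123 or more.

add 9: running sum 9 < 123
add 10: running sum 19 < 123
add 7: running sum 26 < 123
add 9: running sum 35 < 123
add 8: running sum 43 < 123
add 4: running sum 47 < 123
add 4: running sum 51 < 123
add 6: running sum 57 < 123
add 11: running sum 68 < 123
add 12: running sum 80 < 123
add 9: running sum 89 < 123
add 5: running sum 94 < 123
add 6: running sum 100 < 123
add 11: running sum 111 < 123
add 3: running sum 114 < 123
add 8: running sum 122 < 123
add 7: shortest ending here [9, 10, 7, 9, 8, 4, 4, 6, 11, 12, 9, 5, 6, 11, 3, 8, 7] sum 129, len 17
add 9: shortest ending here [10, 7, 9, 8, 4, 4, 6, 11, 12, 9, 5, 6, 11, 3, 8, 7, 9] sum 129, len 17
add 12: shortest ending here [9, 8, 4, 4, 6, 11, 12, 9, 5, 6, 11, 3, 8, 7, 9, 12] sum 124, len 16
add 6: shortest ending here [9, 8, 4, 4, 6, 11, 12, 9, 5, 6, 11, 3, 8, 7, 9, 12, 6] sum 130, len 17
Shortest qualifying length: 16.

16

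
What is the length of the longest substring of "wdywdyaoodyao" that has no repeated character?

5

add w: [w] len 1
add d: [w, d] len 2
add y: [w, d, y] len 3
add w (repeat w, move left end past it): [d, y, w] len 3
add d (repeat d, move left end past it): [y, w, d] len 3
add y (repeat y, move left end past it): [w, d, y] len 3
add a: [w, d, y, a] len 4
add o: [w, d, y, a, o] len 5
add o (repeat o, move left end past it): [o] len 1
add d: [o, d] len 2
add y: [o, d, y] len 3
add a: [o, d, y, a] len 4
add o (repeat o, move left end past it): [d, y, a, o] len 4
Longest all-distinct length: 5.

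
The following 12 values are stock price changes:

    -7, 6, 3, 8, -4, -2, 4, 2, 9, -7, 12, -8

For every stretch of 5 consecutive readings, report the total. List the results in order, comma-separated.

-7 6 3 8 -4 → sum 6
6 3 8 -4 -2 → sum 11
3 8 -4 -2 4 → sum 9
8 -4 -2 4 2 → sum 8
-4 -2 4 2 9 → sum 9
-2 4 2 9 -7 → sum 6
4 2 9 -7 12 → sum 20
2 9 -7 12 -8 → sum 8

6, 11, 9, 8, 9, 6, 20, 8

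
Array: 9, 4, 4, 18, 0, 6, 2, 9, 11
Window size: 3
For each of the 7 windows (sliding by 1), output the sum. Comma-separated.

(9, 4, 4) → sum 17
(4, 4, 18) → sum 26
(4, 18, 0) → sum 22
(18, 0, 6) → sum 24
(0, 6, 2) → sum 8
(6, 2, 9) → sum 17
(2, 9, 11) → sum 22

17, 26, 22, 24, 8, 17, 22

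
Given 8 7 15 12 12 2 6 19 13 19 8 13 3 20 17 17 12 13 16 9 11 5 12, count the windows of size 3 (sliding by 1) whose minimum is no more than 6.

8 7 15 → min 7
7 15 12 → min 7
15 12 12 → min 12
12 12 2 → min 2  ≤ 6 ✓
12 2 6 → min 2  ≤ 6 ✓
2 6 19 → min 2  ≤ 6 ✓
6 19 13 → min 6  ≤ 6 ✓
19 13 19 → min 13
13 19 8 → min 8
19 8 13 → min 8
8 13 3 → min 3  ≤ 6 ✓
13 3 20 → min 3  ≤ 6 ✓
3 20 17 → min 3  ≤ 6 ✓
20 17 17 → min 17
17 17 12 → min 12
17 12 13 → min 12
12 13 16 → min 12
13 16 9 → min 9
16 9 11 → min 9
9 11 5 → min 5  ≤ 6 ✓
11 5 12 → min 5  ≤ 6 ✓
9 windows satisfy the condition.

9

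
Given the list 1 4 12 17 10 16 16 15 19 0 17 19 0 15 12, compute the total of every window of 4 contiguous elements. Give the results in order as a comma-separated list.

Sliding a size-4 window across the 15 values:
1 4 12 17 → sum 34
4 12 17 10 → sum 43
12 17 10 16 → sum 55
17 10 16 16 → sum 59
10 16 16 15 → sum 57
16 16 15 19 → sum 66
16 15 19 0 → sum 50
15 19 0 17 → sum 51
19 0 17 19 → sum 55
0 17 19 0 → sum 36
17 19 0 15 → sum 51
19 0 15 12 → sum 46

34, 43, 55, 59, 57, 66, 50, 51, 55, 36, 51, 46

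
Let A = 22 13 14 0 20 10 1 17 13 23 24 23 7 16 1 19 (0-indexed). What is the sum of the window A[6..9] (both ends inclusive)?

Elements at indices 6..9: 1, 17, 13, 23
sum(1, 17, 13, 23) = 54

54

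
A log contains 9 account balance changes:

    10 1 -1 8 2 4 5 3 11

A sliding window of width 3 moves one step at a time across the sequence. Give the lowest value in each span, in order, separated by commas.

Sliding a size-3 window across the 9 values:
10 1 -1 → min -1
1 -1 8 → min -1
-1 8 2 → min -1
8 2 4 → min 2
2 4 5 → min 2
4 5 3 → min 3
5 3 11 → min 3

-1, -1, -1, 2, 2, 3, 3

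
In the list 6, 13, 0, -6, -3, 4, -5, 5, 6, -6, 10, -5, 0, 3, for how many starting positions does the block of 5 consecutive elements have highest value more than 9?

6

6 13 0 -6 -3 → max 13  > 9 ✓
13 0 -6 -3 4 → max 13  > 9 ✓
0 -6 -3 4 -5 → max 4
-6 -3 4 -5 5 → max 5
-3 4 -5 5 6 → max 6
4 -5 5 6 -6 → max 6
-5 5 6 -6 10 → max 10  > 9 ✓
5 6 -6 10 -5 → max 10  > 9 ✓
6 -6 10 -5 0 → max 10  > 9 ✓
-6 10 -5 0 3 → max 10  > 9 ✓
6 windows satisfy the condition.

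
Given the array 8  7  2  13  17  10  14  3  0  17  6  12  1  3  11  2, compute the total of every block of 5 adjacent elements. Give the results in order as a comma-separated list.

47, 49, 56, 57, 44, 44, 40, 38, 36, 39, 33, 29

(8, 7, 2, 13, 17) → sum 47
(7, 2, 13, 17, 10) → sum 49
(2, 13, 17, 10, 14) → sum 56
(13, 17, 10, 14, 3) → sum 57
(17, 10, 14, 3, 0) → sum 44
(10, 14, 3, 0, 17) → sum 44
(14, 3, 0, 17, 6) → sum 40
(3, 0, 17, 6, 12) → sum 38
(0, 17, 6, 12, 1) → sum 36
(17, 6, 12, 1, 3) → sum 39
(6, 12, 1, 3, 11) → sum 33
(12, 1, 3, 11, 2) → sum 29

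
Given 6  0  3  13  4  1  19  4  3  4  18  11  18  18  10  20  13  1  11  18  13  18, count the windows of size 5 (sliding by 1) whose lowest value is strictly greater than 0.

16

6 0 3 13 4 → min 0
0 3 13 4 1 → min 0
3 13 4 1 19 → min 1  > 0 ✓
13 4 1 19 4 → min 1  > 0 ✓
4 1 19 4 3 → min 1  > 0 ✓
1 19 4 3 4 → min 1  > 0 ✓
19 4 3 4 18 → min 3  > 0 ✓
4 3 4 18 11 → min 3  > 0 ✓
3 4 18 11 18 → min 3  > 0 ✓
4 18 11 18 18 → min 4  > 0 ✓
18 11 18 18 10 → min 10  > 0 ✓
11 18 18 10 20 → min 10  > 0 ✓
18 18 10 20 13 → min 10  > 0 ✓
18 10 20 13 1 → min 1  > 0 ✓
10 20 13 1 11 → min 1  > 0 ✓
20 13 1 11 18 → min 1  > 0 ✓
13 1 11 18 13 → min 1  > 0 ✓
1 11 18 13 18 → min 1  > 0 ✓
16 windows satisfy the condition.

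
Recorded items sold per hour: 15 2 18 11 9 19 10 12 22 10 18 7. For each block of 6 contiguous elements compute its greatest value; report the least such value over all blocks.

[15, 2, 18, 11, 9, 19] → max 19
[2, 18, 11, 9, 19, 10] → max 19
[18, 11, 9, 19, 10, 12] → max 19
[11, 9, 19, 10, 12, 22] → max 22
[9, 19, 10, 12, 22, 10] → max 22
[19, 10, 12, 22, 10, 18] → max 22
[10, 12, 22, 10, 18, 7] → max 22
Least of these is 19.

19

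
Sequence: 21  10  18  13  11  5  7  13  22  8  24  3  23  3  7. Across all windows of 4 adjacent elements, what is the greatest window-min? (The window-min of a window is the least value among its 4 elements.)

[21, 10, 18, 13] → min 10
[10, 18, 13, 11] → min 10
[18, 13, 11, 5] → min 5
[13, 11, 5, 7] → min 5
[11, 5, 7, 13] → min 5
[5, 7, 13, 22] → min 5
[7, 13, 22, 8] → min 7
[13, 22, 8, 24] → min 8
[22, 8, 24, 3] → min 3
[8, 24, 3, 23] → min 3
[24, 3, 23, 3] → min 3
[3, 23, 3, 7] → min 3
Greatest of these is 10.

10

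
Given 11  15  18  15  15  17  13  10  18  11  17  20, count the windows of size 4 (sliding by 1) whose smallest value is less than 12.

[11, 15, 18, 15] → min 11  < 12 ✓
[15, 18, 15, 15] → min 15
[18, 15, 15, 17] → min 15
[15, 15, 17, 13] → min 13
[15, 17, 13, 10] → min 10  < 12 ✓
[17, 13, 10, 18] → min 10  < 12 ✓
[13, 10, 18, 11] → min 10  < 12 ✓
[10, 18, 11, 17] → min 10  < 12 ✓
[18, 11, 17, 20] → min 11  < 12 ✓
6 windows satisfy the condition.

6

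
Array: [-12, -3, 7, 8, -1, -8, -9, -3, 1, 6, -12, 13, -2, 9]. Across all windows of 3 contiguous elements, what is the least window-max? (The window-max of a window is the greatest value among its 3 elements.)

-3

-12 -3 7 → max 7
-3 7 8 → max 8
7 8 -1 → max 8
8 -1 -8 → max 8
-1 -8 -9 → max -1
-8 -9 -3 → max -3
-9 -3 1 → max 1
-3 1 6 → max 6
1 6 -12 → max 6
6 -12 13 → max 13
-12 13 -2 → max 13
13 -2 9 → max 13
Least of these is -3.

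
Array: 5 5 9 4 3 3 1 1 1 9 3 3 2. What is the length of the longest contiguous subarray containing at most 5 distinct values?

[5] 1 distinct, len 1
[5, 5] 1 distinct, len 2
[5, 5, 9] 2 distinct, len 3
[5, 5, 9, 4] 3 distinct, len 4
[5, 5, 9, 4, 3] 4 distinct, len 5
[5, 5, 9, 4, 3, 3] 4 distinct, len 6
[5, 5, 9, 4, 3, 3, 1] 5 distinct, len 7
[5, 5, 9, 4, 3, 3, 1, 1] 5 distinct, len 8
[5, 5, 9, 4, 3, 3, 1, 1, 1] 5 distinct, len 9
[5, 5, 9, 4, 3, 3, 1, 1, 1, 9] 5 distinct, len 10
[5, 5, 9, 4, 3, 3, 1, 1, 1, 9, 3] 5 distinct, len 11
[5, 5, 9, 4, 3, 3, 1, 1, 1, 9, 3, 3] 5 distinct, len 12
[9, 4, 3, 3, 1, 1, 1, 9, 3, 3, 2] 5 distinct, len 11
Longest length with ≤5 distinct: 12.

12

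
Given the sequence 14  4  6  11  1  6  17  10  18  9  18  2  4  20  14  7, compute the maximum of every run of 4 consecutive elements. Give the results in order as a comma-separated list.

14 4 6 11 → max 14
4 6 11 1 → max 11
6 11 1 6 → max 11
11 1 6 17 → max 17
1 6 17 10 → max 17
6 17 10 18 → max 18
17 10 18 9 → max 18
10 18 9 18 → max 18
18 9 18 2 → max 18
9 18 2 4 → max 18
18 2 4 20 → max 20
2 4 20 14 → max 20
4 20 14 7 → max 20

14, 11, 11, 17, 17, 18, 18, 18, 18, 18, 20, 20, 20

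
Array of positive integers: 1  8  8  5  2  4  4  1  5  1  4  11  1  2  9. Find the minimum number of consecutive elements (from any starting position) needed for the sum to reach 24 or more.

5

Extend right; whenever the sum reaches 24, record the length and shrink from the left:
add 1: running sum 1 < 24
add 8: running sum 9 < 24
add 8: running sum 17 < 24
add 5: running sum 22 < 24
end 4: [1, 8, 8, 5, 2] sum 24, len 5
end 5: [8, 8, 5, 2, 4] sum 27, len 5
end 6: [8, 8, 5, 2, 4, 4] sum 31, len 6
end 7: [8, 5, 2, 4, 4, 1] sum 24, len 6
end 8: [8, 5, 2, 4, 4, 1, 5] sum 29, len 7
end 9: [8, 5, 2, 4, 4, 1, 5, 1] sum 30, len 8
end 10: [5, 2, 4, 4, 1, 5, 1, 4] sum 26, len 8
end 11: [4, 1, 5, 1, 4, 11] sum 26, len 6
end 12: [4, 1, 5, 1, 4, 11, 1] sum 27, len 7
end 13: [5, 1, 4, 11, 1, 2] sum 24, len 6
end 14: [4, 11, 1, 2, 9] sum 27, len 5
Shortest qualifying length: 5.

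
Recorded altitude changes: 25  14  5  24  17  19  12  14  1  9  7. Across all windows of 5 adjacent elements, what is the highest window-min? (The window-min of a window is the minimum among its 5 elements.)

12

25 14 5 24 17 → min 5
14 5 24 17 19 → min 5
5 24 17 19 12 → min 5
24 17 19 12 14 → min 12
17 19 12 14 1 → min 1
19 12 14 1 9 → min 1
12 14 1 9 7 → min 1
Highest of these is 12.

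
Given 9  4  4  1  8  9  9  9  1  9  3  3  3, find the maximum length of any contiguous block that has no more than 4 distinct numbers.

[9] 1 distinct, len 1
[9, 4] 2 distinct, len 2
[9, 4, 4] 2 distinct, len 3
[9, 4, 4, 1] 3 distinct, len 4
[9, 4, 4, 1, 8] 4 distinct, len 5
[9, 4, 4, 1, 8, 9] 4 distinct, len 6
[9, 4, 4, 1, 8, 9, 9] 4 distinct, len 7
[9, 4, 4, 1, 8, 9, 9, 9] 4 distinct, len 8
[9, 4, 4, 1, 8, 9, 9, 9, 1] 4 distinct, len 9
[9, 4, 4, 1, 8, 9, 9, 9, 1, 9] 4 distinct, len 10
[1, 8, 9, 9, 9, 1, 9, 3] 4 distinct, len 8
[1, 8, 9, 9, 9, 1, 9, 3, 3] 4 distinct, len 9
[1, 8, 9, 9, 9, 1, 9, 3, 3, 3] 4 distinct, len 10
Longest length with ≤4 distinct: 10.

10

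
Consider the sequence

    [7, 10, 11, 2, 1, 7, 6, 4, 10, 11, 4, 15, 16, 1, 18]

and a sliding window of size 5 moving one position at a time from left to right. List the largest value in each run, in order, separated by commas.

11, 11, 11, 7, 10, 11, 11, 15, 16, 16, 18

7 10 11 2 1 → max 11
10 11 2 1 7 → max 11
11 2 1 7 6 → max 11
2 1 7 6 4 → max 7
1 7 6 4 10 → max 10
7 6 4 10 11 → max 11
6 4 10 11 4 → max 11
4 10 11 4 15 → max 15
10 11 4 15 16 → max 16
11 4 15 16 1 → max 16
4 15 16 1 18 → max 18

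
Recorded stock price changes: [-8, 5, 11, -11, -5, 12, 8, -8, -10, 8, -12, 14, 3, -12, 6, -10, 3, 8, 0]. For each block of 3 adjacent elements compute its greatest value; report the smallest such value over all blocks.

6

-8 5 11 → max 11
5 11 -11 → max 11
11 -11 -5 → max 11
-11 -5 12 → max 12
-5 12 8 → max 12
12 8 -8 → max 12
8 -8 -10 → max 8
-8 -10 8 → max 8
-10 8 -12 → max 8
8 -12 14 → max 14
-12 14 3 → max 14
14 3 -12 → max 14
3 -12 6 → max 6
-12 6 -10 → max 6
6 -10 3 → max 6
-10 3 8 → max 8
3 8 0 → max 8
Smallest of these is 6.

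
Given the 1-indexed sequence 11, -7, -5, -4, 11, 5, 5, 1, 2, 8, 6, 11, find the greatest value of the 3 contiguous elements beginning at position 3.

Elements at indices 3..5: -5, -4, 11
max(-5, -4, 11) = 11

11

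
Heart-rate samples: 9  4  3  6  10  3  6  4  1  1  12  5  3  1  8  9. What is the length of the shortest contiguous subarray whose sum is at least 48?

9

add 9: running sum 9 < 48
add 4: running sum 13 < 48
add 3: running sum 16 < 48
add 6: running sum 22 < 48
add 10: running sum 32 < 48
add 3: running sum 35 < 48
add 6: running sum 41 < 48
add 4: running sum 45 < 48
add 1: running sum 46 < 48
add 1: running sum 47 < 48
end 10: [4, 3, 6, 10, 3, 6, 4, 1, 1, 12] sum 50, len 10
end 11: [6, 10, 3, 6, 4, 1, 1, 12, 5] sum 48, len 9
end 12: [6, 10, 3, 6, 4, 1, 1, 12, 5, 3] sum 51, len 10
end 13: [6, 10, 3, 6, 4, 1, 1, 12, 5, 3, 1] sum 52, len 11
end 14: [10, 3, 6, 4, 1, 1, 12, 5, 3, 1, 8] sum 54, len 11
end 15: [6, 4, 1, 1, 12, 5, 3, 1, 8, 9] sum 50, len 10
Shortest qualifying length: 9.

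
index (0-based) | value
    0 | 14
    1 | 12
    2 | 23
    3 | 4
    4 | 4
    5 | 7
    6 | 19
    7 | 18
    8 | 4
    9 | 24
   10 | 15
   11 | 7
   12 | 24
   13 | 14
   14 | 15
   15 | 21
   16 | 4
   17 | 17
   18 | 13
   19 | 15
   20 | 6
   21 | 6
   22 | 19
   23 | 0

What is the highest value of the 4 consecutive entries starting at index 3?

19

Elements at indices 3..6: 4, 4, 7, 19
max(4, 4, 7, 19) = 19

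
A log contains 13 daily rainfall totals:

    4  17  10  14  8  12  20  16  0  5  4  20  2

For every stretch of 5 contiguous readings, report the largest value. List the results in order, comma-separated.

[4, 17, 10, 14, 8] → max 17
[17, 10, 14, 8, 12] → max 17
[10, 14, 8, 12, 20] → max 20
[14, 8, 12, 20, 16] → max 20
[8, 12, 20, 16, 0] → max 20
[12, 20, 16, 0, 5] → max 20
[20, 16, 0, 5, 4] → max 20
[16, 0, 5, 4, 20] → max 20
[0, 5, 4, 20, 2] → max 20

17, 17, 20, 20, 20, 20, 20, 20, 20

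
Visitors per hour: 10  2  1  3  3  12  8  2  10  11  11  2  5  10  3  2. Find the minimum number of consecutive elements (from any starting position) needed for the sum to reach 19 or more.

2

add 10: running sum 10 < 19
add 2: running sum 12 < 19
add 1: running sum 13 < 19
add 3: running sum 16 < 19
end 4: [10, 2, 1, 3, 3] sum 19, len 5
end 5: [1, 3, 3, 12] sum 19, len 4
end 6: [12, 8] sum 20, len 2
end 7: [12, 8, 2] sum 22, len 3
end 8: [8, 2, 10] sum 20, len 3
end 9: [10, 11] sum 21, len 2
end 10: [11, 11] sum 22, len 2
end 11: [11, 11, 2] sum 24, len 3
end 12: [11, 11, 2, 5] sum 29, len 4
end 13: [11, 2, 5, 10] sum 28, len 4
end 14: [2, 5, 10, 3] sum 20, len 4
end 15: [5, 10, 3, 2] sum 20, len 4
Shortest qualifying length: 2.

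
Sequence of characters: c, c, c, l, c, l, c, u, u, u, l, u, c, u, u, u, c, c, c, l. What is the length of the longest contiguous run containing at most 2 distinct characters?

Extend right; when distinct count exceeds 2, shrink from the left:
add c: window [c] (1 distinct), len 1
add c: window [c, c] (1 distinct), len 2
add c: window [c, c, c] (1 distinct), len 3
add l: window [c, c, c, l] (2 distinct), len 4
add c: window [c, c, c, l, c] (2 distinct), len 5
add l: window [c, c, c, l, c, l] (2 distinct), len 6
add c: window [c, c, c, l, c, l, c] (2 distinct), len 7
add u: window [c, u] (2 distinct), len 2
add u: window [c, u, u] (2 distinct), len 3
add u: window [c, u, u, u] (2 distinct), len 4
add l: window [u, u, u, l] (2 distinct), len 4
add u: window [u, u, u, l, u] (2 distinct), len 5
add c: window [u, c] (2 distinct), len 2
add u: window [u, c, u] (2 distinct), len 3
add u: window [u, c, u, u] (2 distinct), len 4
add u: window [u, c, u, u, u] (2 distinct), len 5
add c: window [u, c, u, u, u, c] (2 distinct), len 6
add c: window [u, c, u, u, u, c, c] (2 distinct), len 7
add c: window [u, c, u, u, u, c, c, c] (2 distinct), len 8
add l: window [c, c, c, l] (2 distinct), len 4
Longest length with ≤2 distinct: 8.

8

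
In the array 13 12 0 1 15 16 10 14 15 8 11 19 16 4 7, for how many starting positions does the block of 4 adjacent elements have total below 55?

(13, 12, 0, 1) → sum 26  < 55 ✓
(12, 0, 1, 15) → sum 28  < 55 ✓
(0, 1, 15, 16) → sum 32  < 55 ✓
(1, 15, 16, 10) → sum 42  < 55 ✓
(15, 16, 10, 14) → sum 55
(16, 10, 14, 15) → sum 55
(10, 14, 15, 8) → sum 47  < 55 ✓
(14, 15, 8, 11) → sum 48  < 55 ✓
(15, 8, 11, 19) → sum 53  < 55 ✓
(8, 11, 19, 16) → sum 54  < 55 ✓
(11, 19, 16, 4) → sum 50  < 55 ✓
(19, 16, 4, 7) → sum 46  < 55 ✓
10 windows satisfy the condition.

10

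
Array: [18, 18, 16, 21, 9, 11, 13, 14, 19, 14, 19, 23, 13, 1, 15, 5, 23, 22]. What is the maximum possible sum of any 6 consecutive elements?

18 18 16 21 9 11 → sum 93
18 16 21 9 11 13 → sum 88
16 21 9 11 13 14 → sum 84
21 9 11 13 14 19 → sum 87
9 11 13 14 19 14 → sum 80
11 13 14 19 14 19 → sum 90
13 14 19 14 19 23 → sum 102
14 19 14 19 23 13 → sum 102
19 14 19 23 13 1 → sum 89
14 19 23 13 1 15 → sum 85
19 23 13 1 15 5 → sum 76
23 13 1 15 5 23 → sum 80
13 1 15 5 23 22 → sum 79
Maximum of these is 102.

102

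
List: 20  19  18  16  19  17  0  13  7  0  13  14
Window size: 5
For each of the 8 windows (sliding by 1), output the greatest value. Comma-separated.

(20, 19, 18, 16, 19) → max 20
(19, 18, 16, 19, 17) → max 19
(18, 16, 19, 17, 0) → max 19
(16, 19, 17, 0, 13) → max 19
(19, 17, 0, 13, 7) → max 19
(17, 0, 13, 7, 0) → max 17
(0, 13, 7, 0, 13) → max 13
(13, 7, 0, 13, 14) → max 14

20, 19, 19, 19, 19, 17, 13, 14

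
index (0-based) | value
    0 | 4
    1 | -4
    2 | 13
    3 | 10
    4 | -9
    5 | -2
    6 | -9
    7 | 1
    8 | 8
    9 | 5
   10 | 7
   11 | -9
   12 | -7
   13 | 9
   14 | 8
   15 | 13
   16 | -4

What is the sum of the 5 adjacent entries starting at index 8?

Elements at indices 8..12: 8, 5, 7, -9, -7
sum(8, 5, 7, -9, -7) = 4

4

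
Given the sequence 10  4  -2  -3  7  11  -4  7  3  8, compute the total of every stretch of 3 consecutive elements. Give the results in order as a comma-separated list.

12, -1, 2, 15, 14, 14, 6, 18

(10, 4, -2) → sum 12
(4, -2, -3) → sum -1
(-2, -3, 7) → sum 2
(-3, 7, 11) → sum 15
(7, 11, -4) → sum 14
(11, -4, 7) → sum 14
(-4, 7, 3) → sum 6
(7, 3, 8) → sum 18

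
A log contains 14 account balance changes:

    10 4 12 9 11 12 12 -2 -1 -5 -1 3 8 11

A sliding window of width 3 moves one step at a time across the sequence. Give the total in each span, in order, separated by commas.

26, 25, 32, 32, 35, 22, 9, -8, -7, -3, 10, 22

[10, 4, 12] → sum 26
[4, 12, 9] → sum 25
[12, 9, 11] → sum 32
[9, 11, 12] → sum 32
[11, 12, 12] → sum 35
[12, 12, -2] → sum 22
[12, -2, -1] → sum 9
[-2, -1, -5] → sum -8
[-1, -5, -1] → sum -7
[-5, -1, 3] → sum -3
[-1, 3, 8] → sum 10
[3, 8, 11] → sum 22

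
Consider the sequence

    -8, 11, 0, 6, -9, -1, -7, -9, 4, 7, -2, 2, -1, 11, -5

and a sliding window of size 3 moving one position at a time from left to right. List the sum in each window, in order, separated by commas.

[-8, 11, 0] → sum 3
[11, 0, 6] → sum 17
[0, 6, -9] → sum -3
[6, -9, -1] → sum -4
[-9, -1, -7] → sum -17
[-1, -7, -9] → sum -17
[-7, -9, 4] → sum -12
[-9, 4, 7] → sum 2
[4, 7, -2] → sum 9
[7, -2, 2] → sum 7
[-2, 2, -1] → sum -1
[2, -1, 11] → sum 12
[-1, 11, -5] → sum 5

3, 17, -3, -4, -17, -17, -12, 2, 9, 7, -1, 12, 5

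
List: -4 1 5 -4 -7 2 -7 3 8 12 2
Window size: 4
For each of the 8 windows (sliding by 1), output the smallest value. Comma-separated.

(-4, 1, 5, -4) → min -4
(1, 5, -4, -7) → min -7
(5, -4, -7, 2) → min -7
(-4, -7, 2, -7) → min -7
(-7, 2, -7, 3) → min -7
(2, -7, 3, 8) → min -7
(-7, 3, 8, 12) → min -7
(3, 8, 12, 2) → min 2

-4, -7, -7, -7, -7, -7, -7, 2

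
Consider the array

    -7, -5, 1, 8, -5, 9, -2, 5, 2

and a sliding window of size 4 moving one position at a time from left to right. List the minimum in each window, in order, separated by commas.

[-7, -5, 1, 8] → min -7
[-5, 1, 8, -5] → min -5
[1, 8, -5, 9] → min -5
[8, -5, 9, -2] → min -5
[-5, 9, -2, 5] → min -5
[9, -2, 5, 2] → min -2

-7, -5, -5, -5, -5, -2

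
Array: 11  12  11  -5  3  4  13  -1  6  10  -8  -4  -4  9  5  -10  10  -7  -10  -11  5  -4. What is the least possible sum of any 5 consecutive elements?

-28

Each size-5 window and its sum:
11 12 11 -5 3 → sum 32
12 11 -5 3 4 → sum 25
11 -5 3 4 13 → sum 26
-5 3 4 13 -1 → sum 14
3 4 13 -1 6 → sum 25
4 13 -1 6 10 → sum 32
13 -1 6 10 -8 → sum 20
-1 6 10 -8 -4 → sum 3
6 10 -8 -4 -4 → sum 0
10 -8 -4 -4 9 → sum 3
-8 -4 -4 9 5 → sum -2
-4 -4 9 5 -10 → sum -4
-4 9 5 -10 10 → sum 10
9 5 -10 10 -7 → sum 7
5 -10 10 -7 -10 → sum -12
-10 10 -7 -10 -11 → sum -28
10 -7 -10 -11 5 → sum -13
-7 -10 -11 5 -4 → sum -27
Least of these is -28.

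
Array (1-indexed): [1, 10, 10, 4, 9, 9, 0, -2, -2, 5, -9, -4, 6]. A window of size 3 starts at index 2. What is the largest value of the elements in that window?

10

Elements at indices 2..4: 10, 10, 4
max(10, 10, 4) = 10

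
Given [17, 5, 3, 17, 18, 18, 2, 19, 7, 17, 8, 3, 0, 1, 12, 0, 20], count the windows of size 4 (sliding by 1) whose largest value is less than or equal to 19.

17 5 3 17 → max 17  ≤ 19 ✓
5 3 17 18 → max 18  ≤ 19 ✓
3 17 18 18 → max 18  ≤ 19 ✓
17 18 18 2 → max 18  ≤ 19 ✓
18 18 2 19 → max 19  ≤ 19 ✓
18 2 19 7 → max 19  ≤ 19 ✓
2 19 7 17 → max 19  ≤ 19 ✓
19 7 17 8 → max 19  ≤ 19 ✓
7 17 8 3 → max 17  ≤ 19 ✓
17 8 3 0 → max 17  ≤ 19 ✓
8 3 0 1 → max 8  ≤ 19 ✓
3 0 1 12 → max 12  ≤ 19 ✓
0 1 12 0 → max 12  ≤ 19 ✓
1 12 0 20 → max 20
13 windows satisfy the condition.

13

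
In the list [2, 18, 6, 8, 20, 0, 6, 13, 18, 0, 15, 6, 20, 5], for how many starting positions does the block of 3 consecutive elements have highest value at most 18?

7

2 18 6 → max 18  ≤ 18 ✓
18 6 8 → max 18  ≤ 18 ✓
6 8 20 → max 20
8 20 0 → max 20
20 0 6 → max 20
0 6 13 → max 13  ≤ 18 ✓
6 13 18 → max 18  ≤ 18 ✓
13 18 0 → max 18  ≤ 18 ✓
18 0 15 → max 18  ≤ 18 ✓
0 15 6 → max 15  ≤ 18 ✓
15 6 20 → max 20
6 20 5 → max 20
7 windows satisfy the condition.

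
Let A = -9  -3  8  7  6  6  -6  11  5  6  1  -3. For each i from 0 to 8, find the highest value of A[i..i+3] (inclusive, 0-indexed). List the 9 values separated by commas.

[-9, -3, 8, 7] → max 8
[-3, 8, 7, 6] → max 8
[8, 7, 6, 6] → max 8
[7, 6, 6, -6] → max 7
[6, 6, -6, 11] → max 11
[6, -6, 11, 5] → max 11
[-6, 11, 5, 6] → max 11
[11, 5, 6, 1] → max 11
[5, 6, 1, -3] → max 6

8, 8, 8, 7, 11, 11, 11, 11, 6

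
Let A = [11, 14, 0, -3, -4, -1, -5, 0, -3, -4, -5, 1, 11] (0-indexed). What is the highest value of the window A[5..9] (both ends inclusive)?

Elements at indices 5..9: -1, -5, 0, -3, -4
max(-1, -5, 0, -3, -4) = 0

0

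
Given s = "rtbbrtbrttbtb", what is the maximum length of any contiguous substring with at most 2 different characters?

5

[r] 1 distinct, len 1
[r, t] 2 distinct, len 2
[t, b] 2 distinct, len 2
[t, b, b] 2 distinct, len 3
[b, b, r] 2 distinct, len 3
[r, t] 2 distinct, len 2
[t, b] 2 distinct, len 2
[b, r] 2 distinct, len 2
[r, t] 2 distinct, len 2
[r, t, t] 2 distinct, len 3
[t, t, b] 2 distinct, len 3
[t, t, b, t] 2 distinct, len 4
[t, t, b, t, b] 2 distinct, len 5
Longest length with ≤2 distinct: 5.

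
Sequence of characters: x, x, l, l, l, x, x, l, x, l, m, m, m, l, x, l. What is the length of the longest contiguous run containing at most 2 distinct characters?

10

add x: window [x] (1 distinct), len 1
add x: window [x, x] (1 distinct), len 2
add l: window [x, x, l] (2 distinct), len 3
add l: window [x, x, l, l] (2 distinct), len 4
add l: window [x, x, l, l, l] (2 distinct), len 5
add x: window [x, x, l, l, l, x] (2 distinct), len 6
add x: window [x, x, l, l, l, x, x] (2 distinct), len 7
add l: window [x, x, l, l, l, x, x, l] (2 distinct), len 8
add x: window [x, x, l, l, l, x, x, l, x] (2 distinct), len 9
add l: window [x, x, l, l, l, x, x, l, x, l] (2 distinct), len 10
add m: window [l, m] (2 distinct), len 2
add m: window [l, m, m] (2 distinct), len 3
add m: window [l, m, m, m] (2 distinct), len 4
add l: window [l, m, m, m, l] (2 distinct), len 5
add x: window [l, x] (2 distinct), len 2
add l: window [l, x, l] (2 distinct), len 3
Longest length with ≤2 distinct: 10.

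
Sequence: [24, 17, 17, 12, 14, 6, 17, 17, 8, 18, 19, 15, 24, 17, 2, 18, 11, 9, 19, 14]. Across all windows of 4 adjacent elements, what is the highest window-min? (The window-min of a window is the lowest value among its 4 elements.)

15

[24, 17, 17, 12] → min 12
[17, 17, 12, 14] → min 12
[17, 12, 14, 6] → min 6
[12, 14, 6, 17] → min 6
[14, 6, 17, 17] → min 6
[6, 17, 17, 8] → min 6
[17, 17, 8, 18] → min 8
[17, 8, 18, 19] → min 8
[8, 18, 19, 15] → min 8
[18, 19, 15, 24] → min 15
[19, 15, 24, 17] → min 15
[15, 24, 17, 2] → min 2
[24, 17, 2, 18] → min 2
[17, 2, 18, 11] → min 2
[2, 18, 11, 9] → min 2
[18, 11, 9, 19] → min 9
[11, 9, 19, 14] → min 9
Highest of these is 15.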